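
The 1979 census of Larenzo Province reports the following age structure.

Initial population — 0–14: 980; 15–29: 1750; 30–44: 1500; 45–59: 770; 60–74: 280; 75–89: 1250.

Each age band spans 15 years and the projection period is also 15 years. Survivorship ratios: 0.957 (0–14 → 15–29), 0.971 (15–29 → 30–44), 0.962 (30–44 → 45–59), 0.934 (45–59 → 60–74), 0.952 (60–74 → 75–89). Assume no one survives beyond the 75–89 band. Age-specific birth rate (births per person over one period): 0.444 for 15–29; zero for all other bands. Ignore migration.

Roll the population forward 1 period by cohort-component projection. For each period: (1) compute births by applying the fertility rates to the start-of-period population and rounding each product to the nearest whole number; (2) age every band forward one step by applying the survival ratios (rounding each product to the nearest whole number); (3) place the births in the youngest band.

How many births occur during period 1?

777

[period 1]
Births: 1750 × 0.444 = 777
15–29: 980 × 0.957 = 938
30–44: 1750 × 0.971 = 1699
45–59: 1500 × 0.962 = 1443
60–74: 770 × 0.934 = 719
75–89: 280 × 0.952 = 267
End of period: [777, 938, 1699, 1443, 719, 267]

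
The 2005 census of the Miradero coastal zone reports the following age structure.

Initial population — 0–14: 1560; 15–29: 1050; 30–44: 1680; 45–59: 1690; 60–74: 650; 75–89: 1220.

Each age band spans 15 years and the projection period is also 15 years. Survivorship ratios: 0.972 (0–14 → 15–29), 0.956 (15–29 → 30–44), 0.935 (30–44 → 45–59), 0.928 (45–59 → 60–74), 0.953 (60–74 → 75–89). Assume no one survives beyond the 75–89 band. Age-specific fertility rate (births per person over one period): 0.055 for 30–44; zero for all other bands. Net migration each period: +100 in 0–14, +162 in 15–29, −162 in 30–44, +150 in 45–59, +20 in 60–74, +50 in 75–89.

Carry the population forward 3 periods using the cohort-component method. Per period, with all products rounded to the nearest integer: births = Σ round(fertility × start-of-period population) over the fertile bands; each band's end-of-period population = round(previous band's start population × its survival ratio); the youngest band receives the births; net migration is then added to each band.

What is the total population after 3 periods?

After projecting period 1:
Births: 1680 × 0.055 = 92
15–29: 1560 × 0.972 = 1516
30–44: 1050 × 0.956 = 1004
45–59: 1680 × 0.935 = 1571
60–74: 1690 × 0.928 = 1568
75–89: 650 × 0.953 = 619
Net migration: 0–14 + 100 → 192; 15–29 + 162 → 1678; 30–44 − 162 → 842; 45–59 + 150 → 1721; 60–74 + 20 → 1588; 75–89 + 50 → 669
Giving 192 / 1678 / 842 / 1721 / 1588 / 669.
After projecting period 2:
Births: 842 × 0.055 = 46
15–29: 192 × 0.972 = 187
30–44: 1678 × 0.956 = 1604
45–59: 842 × 0.935 = 787
60–74: 1721 × 0.928 = 1597
75–89: 1588 × 0.953 = 1513
Net migration: 0–14 + 100 → 146; 15–29 + 162 → 349; 30–44 − 162 → 1442; 45–59 + 150 → 937; 60–74 + 20 → 1617; 75–89 + 50 → 1563
Giving 146 / 349 / 1442 / 937 / 1617 / 1563.
After projecting period 3:
Births: 1442 × 0.055 = 79
15–29: 146 × 0.972 = 142
30–44: 349 × 0.956 = 334
45–59: 1442 × 0.935 = 1348
60–74: 937 × 0.928 = 870
75–89: 1617 × 0.953 = 1541
Net migration: 0–14 + 100 → 179; 15–29 + 162 → 304; 30–44 − 162 → 172; 45–59 + 150 → 1498; 60–74 + 20 → 890; 75–89 + 50 → 1591
Giving 179 / 304 / 172 / 1498 / 890 / 1591.
Total after period 3: 179 + 304 + 172 + 1498 + 890 + 1591 = 4634

4634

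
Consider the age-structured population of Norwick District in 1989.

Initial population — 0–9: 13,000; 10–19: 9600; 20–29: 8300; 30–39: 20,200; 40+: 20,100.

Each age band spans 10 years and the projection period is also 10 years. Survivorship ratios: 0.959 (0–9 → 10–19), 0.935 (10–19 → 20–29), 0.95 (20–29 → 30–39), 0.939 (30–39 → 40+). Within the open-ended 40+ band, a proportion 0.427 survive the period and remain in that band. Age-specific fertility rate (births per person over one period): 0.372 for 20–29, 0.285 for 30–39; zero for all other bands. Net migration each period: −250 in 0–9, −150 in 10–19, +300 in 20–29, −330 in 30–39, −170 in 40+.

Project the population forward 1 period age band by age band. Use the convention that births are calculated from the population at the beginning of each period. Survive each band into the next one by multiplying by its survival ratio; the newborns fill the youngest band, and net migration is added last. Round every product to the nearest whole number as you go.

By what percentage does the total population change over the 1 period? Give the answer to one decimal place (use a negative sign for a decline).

-8.5

Call the groups 1 to 5, youngest first.
Period 1:
Births: 8300 * 0.372 = 3088 ; 20200 * 0.285 = 5757 → 8845
Group 2: 13000 * 0.959 = 12467
Group 3: 9600 * 0.935 = 8976
Group 4: 8300 * 0.95 = 7885
Group 5: 20200 * 0.939 + 20100 * 0.427 = 18968 + 8583 = 27551
Net migration: Group 1 − 250 → 8595; Group 2 − 150 → 12317; Group 3 + 300 → 9276; Group 4 − 330 → 7555; Group 5 − 170 → 27381
Population now: 0–9=8595, 10–19=12317, 20–29=9276, 30–39=7555, 40+=27381
Total: 71200 → 65124; change = -6076; percentage change = -8.5%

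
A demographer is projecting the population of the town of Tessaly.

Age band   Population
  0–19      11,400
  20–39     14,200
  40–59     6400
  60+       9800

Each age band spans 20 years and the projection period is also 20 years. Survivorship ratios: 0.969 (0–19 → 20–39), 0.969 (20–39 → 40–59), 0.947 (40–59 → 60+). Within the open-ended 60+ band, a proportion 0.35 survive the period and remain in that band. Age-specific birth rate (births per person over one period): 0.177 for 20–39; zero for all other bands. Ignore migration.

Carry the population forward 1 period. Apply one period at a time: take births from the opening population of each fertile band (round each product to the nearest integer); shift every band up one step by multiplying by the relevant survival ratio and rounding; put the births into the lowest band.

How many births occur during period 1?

2513

Period 1:
Births: 14200 × 0.177 = 2513
20–39: 11400 × 0.969 = 11047
40–59: 14200 × 0.969 = 13760
60+: 6400 × 0.947 + 9800 × 0.35 = 6061 + 3430 = 9491
Giving 2513 / 11047 / 13760 / 9491.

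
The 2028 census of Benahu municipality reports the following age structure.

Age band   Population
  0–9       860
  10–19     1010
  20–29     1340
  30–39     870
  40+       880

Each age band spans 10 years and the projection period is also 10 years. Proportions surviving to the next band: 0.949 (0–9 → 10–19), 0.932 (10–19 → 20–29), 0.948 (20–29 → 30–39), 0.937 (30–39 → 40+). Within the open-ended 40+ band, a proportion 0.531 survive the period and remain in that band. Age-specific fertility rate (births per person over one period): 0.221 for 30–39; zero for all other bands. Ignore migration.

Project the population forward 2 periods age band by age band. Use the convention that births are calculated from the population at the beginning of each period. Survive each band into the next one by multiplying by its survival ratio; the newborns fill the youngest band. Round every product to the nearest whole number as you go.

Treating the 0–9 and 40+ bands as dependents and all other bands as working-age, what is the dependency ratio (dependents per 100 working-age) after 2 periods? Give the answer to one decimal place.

[period 1]
Births: 870 × 0.221 = 192
10–19: 860 × 0.949 = 816
20–29: 1010 × 0.932 = 941
30–39: 1340 × 0.948 = 1270
40+: 870 × 0.937 + 880 × 0.531 = 815 + 467 = 1282
→ [192, 816, 941, 1270, 1282]
[period 2]
Births: 1270 × 0.221 = 281
10–19: 192 × 0.949 = 182
20–29: 816 × 0.932 = 761
30–39: 941 × 0.948 = 892
40+: 1270 × 0.937 + 1282 × 0.531 = 1190 + 681 = 1871
→ [281, 182, 761, 892, 1871]
Dependents (band 0–9 + band 40+) = 281 + 1871 = 2152; working-age = 1835; ratio = 2152/1835 × 100 = 117.3

117.3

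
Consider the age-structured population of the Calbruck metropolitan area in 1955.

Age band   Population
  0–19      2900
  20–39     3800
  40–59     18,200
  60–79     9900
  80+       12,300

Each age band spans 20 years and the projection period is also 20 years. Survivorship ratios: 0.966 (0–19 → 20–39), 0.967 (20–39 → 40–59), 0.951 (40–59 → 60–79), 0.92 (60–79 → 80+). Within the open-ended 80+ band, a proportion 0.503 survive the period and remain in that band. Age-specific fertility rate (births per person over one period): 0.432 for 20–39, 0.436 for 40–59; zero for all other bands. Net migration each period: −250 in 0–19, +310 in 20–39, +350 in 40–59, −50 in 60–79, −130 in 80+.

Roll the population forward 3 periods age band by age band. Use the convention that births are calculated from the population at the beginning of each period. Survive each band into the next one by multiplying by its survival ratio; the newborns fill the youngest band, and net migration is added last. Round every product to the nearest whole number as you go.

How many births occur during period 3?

(Groups numbered youngest = 1 to oldest = 5.)
Period 1.
Births: 3800 × 0.432 = 1642  |  18200 × 0.436 = 7935 → 9577
Group 2: 2900 × 0.966 = 2801
Group 3: 3800 × 0.967 = 3675
Group 4: 18200 × 0.951 = 17308
Group 5: 9900 × 0.92 + 12300 × 0.503 = 9108 + 6187 = 15295
Net migration: Group 1 − 250 → 9327; Group 2 + 310 → 3111; Group 3 + 350 → 4025; Group 4 − 50 → 17258; Group 5 − 130 → 15165
Giving 9327 / 3111 / 4025 / 17258 / 15165.
Period 2.
Births: 3111 × 0.432 = 1344  |  4025 × 0.436 = 1755 → 3099
Group 2: 9327 × 0.966 = 9010
Group 3: 3111 × 0.967 = 3008
Group 4: 4025 × 0.951 = 3828
Group 5: 17258 × 0.92 + 15165 × 0.503 = 15877 + 7628 = 23505
Net migration: Group 1 − 250 → 2849; Group 2 + 310 → 9320; Group 3 + 350 → 3358; Group 4 − 50 → 3778; Group 5 − 130 → 23375
Giving 2849 / 9320 / 3358 / 3778 / 23375.
Period 3.
Births: 9320 × 0.432 = 4026  |  3358 × 0.436 = 1464 → 5490
Group 2: 2849 × 0.966 = 2752
Group 3: 9320 × 0.967 = 9012
Group 4: 3358 × 0.951 = 3193
Group 5: 3778 × 0.92 + 23375 × 0.503 = 3476 + 11758 = 15234
Net migration: Group 1 − 250 → 5240; Group 2 + 310 → 3062; Group 3 + 350 → 9362; Group 4 − 50 → 3143; Group 5 − 130 → 15104
Giving 5240 / 3062 / 9362 / 3143 / 15104.

5490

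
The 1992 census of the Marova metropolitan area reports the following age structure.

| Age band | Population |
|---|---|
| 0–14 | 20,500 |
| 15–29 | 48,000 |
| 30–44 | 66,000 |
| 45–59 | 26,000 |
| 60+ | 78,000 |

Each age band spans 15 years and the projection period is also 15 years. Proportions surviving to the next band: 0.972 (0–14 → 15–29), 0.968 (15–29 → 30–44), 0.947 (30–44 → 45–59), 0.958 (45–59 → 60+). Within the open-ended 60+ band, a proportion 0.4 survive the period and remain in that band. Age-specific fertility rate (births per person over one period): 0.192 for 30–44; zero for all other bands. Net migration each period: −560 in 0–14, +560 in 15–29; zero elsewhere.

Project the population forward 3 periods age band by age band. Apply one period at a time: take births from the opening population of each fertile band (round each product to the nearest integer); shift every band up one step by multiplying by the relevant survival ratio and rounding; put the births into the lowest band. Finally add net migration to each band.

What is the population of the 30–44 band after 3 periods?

11938

Numbering the bands 1..5 from youngest to oldest:
Period 1.
Births: 66000 × 0.192 = 12672
Band 2: 20500 × 0.972 = 19926
Band 3: 48000 × 0.968 = 46464
Band 4: 66000 × 0.947 = 62502
Band 5: 26000 × 0.958 + 78000 × 0.4 = 24908 + 31200 = 56108
Net migration: Band 1 − 560 → 12112; Band 2 + 560 → 20486
End of period: [12112, 20486, 46464, 62502, 56108]
Period 2.
Births: 46464 × 0.192 = 8921
Band 2: 12112 × 0.972 = 11773
Band 3: 20486 × 0.968 = 19830
Band 4: 46464 × 0.947 = 44001
Band 5: 62502 × 0.958 + 56108 × 0.4 = 59877 + 22443 = 82320
Net migration: Band 1 − 560 → 8361; Band 2 + 560 → 12333
End of period: [8361, 12333, 19830, 44001, 82320]
Period 3.
Births: 19830 × 0.192 = 3807
Band 2: 8361 × 0.972 = 8127
Band 3: 12333 × 0.968 = 11938
Band 4: 19830 × 0.947 = 18779
Band 5: 44001 × 0.958 + 82320 × 0.4 = 42153 + 32928 = 75081
Net migration: Band 1 − 560 → 3247; Band 2 + 560 → 8687
End of period: [3247, 8687, 11938, 18779, 75081]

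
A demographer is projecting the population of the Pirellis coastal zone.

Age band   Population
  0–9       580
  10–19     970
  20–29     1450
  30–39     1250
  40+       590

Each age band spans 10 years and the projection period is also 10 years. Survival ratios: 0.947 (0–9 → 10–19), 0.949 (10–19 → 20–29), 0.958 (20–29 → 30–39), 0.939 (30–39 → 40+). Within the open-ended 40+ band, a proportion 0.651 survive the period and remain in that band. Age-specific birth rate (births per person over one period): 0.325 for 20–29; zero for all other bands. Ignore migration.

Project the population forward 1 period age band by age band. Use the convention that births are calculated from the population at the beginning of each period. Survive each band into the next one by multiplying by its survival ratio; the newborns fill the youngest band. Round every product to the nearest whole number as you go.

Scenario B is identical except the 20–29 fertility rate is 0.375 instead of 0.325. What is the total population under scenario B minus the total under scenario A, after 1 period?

Call the bands 1 to 5, youngest first.
— Period 1 —
Births: 1450 × 0.325 = 471
Band 2: 580 × 0.947 = 549
Band 3: 970 × 0.949 = 921
Band 4: 1450 × 0.958 = 1389
Band 5: 1250 × 0.939 + 590 × 0.651 = 1174 + 384 = 1558
Giving 471 / 549 / 921 / 1389 / 1558.
Scenario A total after 1 period: 4888
Scenario B projection —
— Period 1 —
Births: 1450 × 0.375 = 544
Band 2: 580 × 0.947 = 549
Band 3: 970 × 0.949 = 921
Band 4: 1450 × 0.958 = 1389
Band 5: 1250 × 0.939 + 590 × 0.651 = 1174 + 384 = 1558
Giving 544 / 549 / 921 / 1389 / 1558.
Scenario B total after 1 period: 4961
Difference B − A = 4961 − 4888 = 73

73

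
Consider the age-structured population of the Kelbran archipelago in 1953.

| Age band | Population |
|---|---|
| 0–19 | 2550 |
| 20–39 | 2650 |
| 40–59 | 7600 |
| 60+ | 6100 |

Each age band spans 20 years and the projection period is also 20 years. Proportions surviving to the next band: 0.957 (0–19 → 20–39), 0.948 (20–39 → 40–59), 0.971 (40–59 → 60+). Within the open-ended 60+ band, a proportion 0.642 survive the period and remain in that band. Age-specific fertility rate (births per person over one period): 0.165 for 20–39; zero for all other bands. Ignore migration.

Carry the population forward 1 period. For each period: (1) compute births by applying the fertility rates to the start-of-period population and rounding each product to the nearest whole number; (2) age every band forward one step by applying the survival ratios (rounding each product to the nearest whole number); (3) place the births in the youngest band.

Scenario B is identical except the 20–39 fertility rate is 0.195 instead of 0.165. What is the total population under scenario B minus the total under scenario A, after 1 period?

80

Call the groups 1 to 4, youngest first.
[period 1]
Births: 2650 × 0.165 = 437
Group 2: 2550 × 0.957 = 2440
Group 3: 2650 × 0.948 = 2512
Group 4: 7600 × 0.971 + 6100 × 0.642 = 7380 + 3916 = 11296
Giving 437 / 2440 / 2512 / 11296.
Scenario A total after 1 period: 16685
Scenario B projection —
[period 1]
Births: 2650 × 0.195 = 517
Group 2: 2550 × 0.957 = 2440
Group 3: 2650 × 0.948 = 2512
Group 4: 7600 × 0.971 + 6100 × 0.642 = 7380 + 3916 = 11296
Giving 517 / 2440 / 2512 / 11296.
Scenario B total after 1 period: 16765
Difference B − A = 16765 − 16685 = 80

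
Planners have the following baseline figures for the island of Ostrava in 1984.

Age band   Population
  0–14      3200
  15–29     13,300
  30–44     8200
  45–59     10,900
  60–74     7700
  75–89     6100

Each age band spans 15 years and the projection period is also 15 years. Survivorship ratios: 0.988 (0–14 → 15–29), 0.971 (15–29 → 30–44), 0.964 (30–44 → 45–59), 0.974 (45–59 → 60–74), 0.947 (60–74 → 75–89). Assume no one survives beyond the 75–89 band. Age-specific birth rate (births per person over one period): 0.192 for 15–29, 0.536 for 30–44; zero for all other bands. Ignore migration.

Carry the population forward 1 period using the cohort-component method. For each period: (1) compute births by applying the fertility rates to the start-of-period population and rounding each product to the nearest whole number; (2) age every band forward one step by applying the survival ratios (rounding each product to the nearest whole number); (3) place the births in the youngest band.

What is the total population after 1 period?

Call the bands 1 to 6, youngest first.
Period 1:
Births: 13300 × 0.192 = 2554 ; 8200 × 0.536 = 4395 → total 6949
Band 2: 3200 × 0.988 = 3162
Band 3: 13300 × 0.971 = 12914
Band 4: 8200 × 0.964 = 7905
Band 5: 10900 × 0.974 = 10617
Band 6: 7700 × 0.947 = 7292
End of period: [6949, 3162, 12914, 7905, 10617, 7292]
Total after period 1: 6949 + 3162 + 12914 + 7905 + 10617 + 7292 = 48839

48839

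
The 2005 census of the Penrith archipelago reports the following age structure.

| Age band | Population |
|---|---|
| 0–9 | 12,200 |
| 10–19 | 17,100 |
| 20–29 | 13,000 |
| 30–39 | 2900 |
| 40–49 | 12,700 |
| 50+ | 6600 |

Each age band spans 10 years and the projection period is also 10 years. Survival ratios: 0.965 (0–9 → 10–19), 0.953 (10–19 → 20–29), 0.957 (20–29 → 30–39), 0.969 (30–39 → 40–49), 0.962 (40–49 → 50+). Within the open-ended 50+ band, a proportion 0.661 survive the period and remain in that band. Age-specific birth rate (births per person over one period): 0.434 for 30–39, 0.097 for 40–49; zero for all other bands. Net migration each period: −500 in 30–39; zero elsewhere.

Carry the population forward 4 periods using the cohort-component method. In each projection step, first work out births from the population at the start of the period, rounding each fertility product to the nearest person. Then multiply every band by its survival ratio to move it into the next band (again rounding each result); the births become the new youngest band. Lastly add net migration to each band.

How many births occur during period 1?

2491

After projecting period 1:
Births: 2900 × 0.434 = 1259, 12700 × 0.097 = 1232 ⇒ total 2491
10–19: 12200 × 0.965 = 11773
20–29: 17100 × 0.953 = 16296
30–39: 13000 × 0.957 = 12441
40–49: 2900 × 0.969 = 2810
50+: 12700 × 0.962 + 6600 × 0.661 = 12217 + 4363 = 16580
Net migration: 30–39 − 500 → 11941
Giving 2491 / 11773 / 16296 / 11941 / 2810 / 16580.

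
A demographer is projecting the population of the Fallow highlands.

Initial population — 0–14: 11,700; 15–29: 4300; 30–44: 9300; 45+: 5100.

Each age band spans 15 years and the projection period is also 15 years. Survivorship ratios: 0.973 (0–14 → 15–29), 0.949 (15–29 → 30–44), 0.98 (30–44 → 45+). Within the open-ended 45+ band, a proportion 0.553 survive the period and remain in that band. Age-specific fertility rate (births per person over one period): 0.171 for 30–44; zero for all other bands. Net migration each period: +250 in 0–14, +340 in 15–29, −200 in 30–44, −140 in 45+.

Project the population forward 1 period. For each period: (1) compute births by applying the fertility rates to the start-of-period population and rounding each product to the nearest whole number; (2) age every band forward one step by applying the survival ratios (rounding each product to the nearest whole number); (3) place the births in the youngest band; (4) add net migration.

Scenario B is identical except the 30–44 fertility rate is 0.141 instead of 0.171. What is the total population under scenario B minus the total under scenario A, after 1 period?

-279

[period 1]
Births: 9300 * 0.171 = 1590
15–29: 11700 * 0.973 = 11384
30–44: 4300 * 0.949 = 4081
45+: 9300 * 0.98 + 5100 * 0.553 = 9114 + 2820 = 11934
Net migration: 0–14 + 250 → 1840; 15–29 + 340 → 11724; 30–44 − 200 → 3881; 45+ − 140 → 11794
Giving 1840 / 11724 / 3881 / 11794.
Scenario A total after 1 period: 29239
Scenario B projection —
[period 1]
Births: 9300 * 0.141 = 1311
15–29: 11700 * 0.973 = 11384
30–44: 4300 * 0.949 = 4081
45+: 9300 * 0.98 + 5100 * 0.553 = 9114 + 2820 = 11934
Net migration: 0–14 + 250 → 1561; 15–29 + 340 → 11724; 30–44 − 200 → 3881; 45+ − 140 → 11794
Giving 1561 / 11724 / 3881 / 11794.
Scenario B total after 1 period: 28960
Difference B − A = 28960 − 29239 = -279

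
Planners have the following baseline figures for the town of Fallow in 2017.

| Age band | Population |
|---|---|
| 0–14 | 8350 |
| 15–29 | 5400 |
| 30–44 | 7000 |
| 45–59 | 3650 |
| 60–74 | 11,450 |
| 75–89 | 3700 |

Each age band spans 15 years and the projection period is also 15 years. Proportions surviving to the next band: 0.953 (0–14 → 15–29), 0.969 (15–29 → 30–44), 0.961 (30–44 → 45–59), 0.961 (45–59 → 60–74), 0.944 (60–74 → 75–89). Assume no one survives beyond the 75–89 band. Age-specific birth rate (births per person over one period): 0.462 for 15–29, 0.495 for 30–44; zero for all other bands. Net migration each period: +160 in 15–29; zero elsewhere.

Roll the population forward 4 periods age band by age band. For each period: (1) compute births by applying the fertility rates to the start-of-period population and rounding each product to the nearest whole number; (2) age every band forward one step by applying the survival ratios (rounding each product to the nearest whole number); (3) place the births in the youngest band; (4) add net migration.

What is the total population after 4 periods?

35384

After projecting period 1:
Births: 5400 * 0.462 = 2495 ; 7000 * 0.495 = 3465 → total 5960
15–29: 8350 * 0.953 = 7958
30–44: 5400 * 0.969 = 5233
45–59: 7000 * 0.961 = 6727
60–74: 3650 * 0.961 = 3508
75–89: 11450 * 0.944 = 10809
Net migration: 15–29 + 160 → 8118
→ [5960, 8118, 5233, 6727, 3508, 10809]
After projecting period 2:
Births: 8118 * 0.462 = 3751 ; 5233 * 0.495 = 2590 → total 6341
15–29: 5960 * 0.953 = 5680
30–44: 8118 * 0.969 = 7866
45–59: 5233 * 0.961 = 5029
60–74: 6727 * 0.961 = 6465
75–89: 3508 * 0.944 = 3312
Net migration: 15–29 + 160 → 5840
→ [6341, 5840, 7866, 5029, 6465, 3312]
After projecting period 3:
Births: 5840 * 0.462 = 2698 ; 7866 * 0.495 = 3894 → total 6592
15–29: 6341 * 0.953 = 6043
30–44: 5840 * 0.969 = 5659
45–59: 7866 * 0.961 = 7559
60–74: 5029 * 0.961 = 4833
75–89: 6465 * 0.944 = 6103
Net migration: 15–29 + 160 → 6203
→ [6592, 6203, 5659, 7559, 4833, 6103]
After projecting period 4:
Births: 6203 * 0.462 = 2866 ; 5659 * 0.495 = 2801 → total 5667
15–29: 6592 * 0.953 = 6282
30–44: 6203 * 0.969 = 6011
45–59: 5659 * 0.961 = 5438
60–74: 7559 * 0.961 = 7264
75–89: 4833 * 0.944 = 4562
Net migration: 15–29 + 160 → 6442
→ [5667, 6442, 6011, 5438, 7264, 4562]
Total after period 4: 5667 + 6442 + 6011 + 5438 + 7264 + 4562 = 35384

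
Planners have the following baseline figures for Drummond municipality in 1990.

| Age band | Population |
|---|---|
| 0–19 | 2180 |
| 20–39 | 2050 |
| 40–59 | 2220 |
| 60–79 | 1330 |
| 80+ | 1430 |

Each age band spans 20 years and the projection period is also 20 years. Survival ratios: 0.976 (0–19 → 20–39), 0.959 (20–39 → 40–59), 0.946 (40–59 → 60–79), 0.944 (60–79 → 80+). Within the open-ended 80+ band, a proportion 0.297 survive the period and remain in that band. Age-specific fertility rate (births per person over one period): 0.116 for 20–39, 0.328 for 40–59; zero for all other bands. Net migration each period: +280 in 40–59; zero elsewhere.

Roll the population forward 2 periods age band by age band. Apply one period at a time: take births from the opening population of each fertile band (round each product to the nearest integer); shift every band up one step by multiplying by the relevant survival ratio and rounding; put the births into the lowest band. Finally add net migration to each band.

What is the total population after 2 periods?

8854

— Period 1 —
Births: 2050 * 0.116 = 238  |  2220 * 0.328 = 728 ⇒ total 966
20–39: 2180 * 0.976 = 2128
40–59: 2050 * 0.959 = 1966
60–79: 2220 * 0.946 = 2100
80+: 1330 * 0.944 + 1430 * 0.297 = 1256 + 425 = 1681
Net migration: 40–59 + 280 → 2246
→ [966, 2128, 2246, 2100, 1681]
— Period 2 —
Births: 2128 * 0.116 = 247  |  2246 * 0.328 = 737 ⇒ total 984
20–39: 966 * 0.976 = 943
40–59: 2128 * 0.959 = 2041
60–79: 2246 * 0.946 = 2125
80+: 2100 * 0.944 + 1681 * 0.297 = 1982 + 499 = 2481
Net migration: 40–59 + 280 → 2321
→ [984, 943, 2321, 2125, 2481]
Total after period 2: 984 + 943 + 2321 + 2125 + 2481 = 8854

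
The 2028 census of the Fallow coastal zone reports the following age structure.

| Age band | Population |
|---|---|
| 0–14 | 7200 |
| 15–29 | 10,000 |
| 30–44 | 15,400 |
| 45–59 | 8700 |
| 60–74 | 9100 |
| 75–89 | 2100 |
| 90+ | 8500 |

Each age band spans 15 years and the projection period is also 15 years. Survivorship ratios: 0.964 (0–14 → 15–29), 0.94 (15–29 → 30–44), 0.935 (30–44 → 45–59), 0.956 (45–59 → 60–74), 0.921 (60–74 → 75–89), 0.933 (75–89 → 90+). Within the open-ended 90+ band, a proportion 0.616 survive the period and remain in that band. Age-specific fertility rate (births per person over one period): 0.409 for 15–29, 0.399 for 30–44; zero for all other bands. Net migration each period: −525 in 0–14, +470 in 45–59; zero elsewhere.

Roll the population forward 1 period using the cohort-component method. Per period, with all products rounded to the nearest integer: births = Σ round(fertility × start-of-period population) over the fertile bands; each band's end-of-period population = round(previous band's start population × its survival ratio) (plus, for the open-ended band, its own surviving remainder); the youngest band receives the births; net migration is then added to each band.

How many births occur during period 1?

10235

Call the bands 1 to 7, youngest first.
— Period 1 —
Births: 10000 × 0.409 = 4090 ; 15400 × 0.399 = 6145 → 10235
Band 2: 7200 × 0.964 = 6941
Band 3: 10000 × 0.94 = 9400
Band 4: 15400 × 0.935 = 14399
Band 5: 8700 × 0.956 = 8317
Band 6: 9100 × 0.921 = 8381
Band 7: 2100 × 0.933 + 8500 × 0.616 = 1959 + 5236 = 7195
Net migration: Band 1 − 525 → 9710; Band 4 + 470 → 14869
Population now: 0–14=9710, 15–29=6941, 30–44=9400, 45–59=14869, 60–74=8317, 75–89=8381, 90+=7195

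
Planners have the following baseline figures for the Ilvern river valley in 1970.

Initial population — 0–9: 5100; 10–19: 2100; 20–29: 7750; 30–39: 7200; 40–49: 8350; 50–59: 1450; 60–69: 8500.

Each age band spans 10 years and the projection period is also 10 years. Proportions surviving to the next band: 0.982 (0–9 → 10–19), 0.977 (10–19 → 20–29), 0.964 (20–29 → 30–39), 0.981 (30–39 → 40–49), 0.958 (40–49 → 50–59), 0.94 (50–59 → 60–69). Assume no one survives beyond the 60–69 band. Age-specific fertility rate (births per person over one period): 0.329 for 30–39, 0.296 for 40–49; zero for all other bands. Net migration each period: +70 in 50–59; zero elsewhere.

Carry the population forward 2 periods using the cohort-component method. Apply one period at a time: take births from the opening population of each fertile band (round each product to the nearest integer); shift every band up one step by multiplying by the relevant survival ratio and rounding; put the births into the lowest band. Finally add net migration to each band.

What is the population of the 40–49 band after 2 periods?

Period 1:
Births: 7200 × 0.329 = 2369  |  8350 × 0.296 = 2472 ⇒ total 4841
10–19: 5100 × 0.982 = 5008
20–29: 2100 × 0.977 = 2052
30–39: 7750 × 0.964 = 7471
40–49: 7200 × 0.981 = 7063
50–59: 8350 × 0.958 = 7999
60–69: 1450 × 0.94 = 1363
Net migration: 50–59 + 70 → 8069
Giving 4841 / 5008 / 2052 / 7471 / 7063 / 8069 / 1363.
Period 2:
Births: 7471 × 0.329 = 2458  |  7063 × 0.296 = 2091 ⇒ total 4549
10–19: 4841 × 0.982 = 4754
20–29: 5008 × 0.977 = 4893
30–39: 2052 × 0.964 = 1978
40–49: 7471 × 0.981 = 7329
50–59: 7063 × 0.958 = 6766
60–69: 8069 × 0.94 = 7585
Net migration: 50–59 + 70 → 6836
Giving 4549 / 4754 / 4893 / 1978 / 7329 / 6836 / 7585.

7329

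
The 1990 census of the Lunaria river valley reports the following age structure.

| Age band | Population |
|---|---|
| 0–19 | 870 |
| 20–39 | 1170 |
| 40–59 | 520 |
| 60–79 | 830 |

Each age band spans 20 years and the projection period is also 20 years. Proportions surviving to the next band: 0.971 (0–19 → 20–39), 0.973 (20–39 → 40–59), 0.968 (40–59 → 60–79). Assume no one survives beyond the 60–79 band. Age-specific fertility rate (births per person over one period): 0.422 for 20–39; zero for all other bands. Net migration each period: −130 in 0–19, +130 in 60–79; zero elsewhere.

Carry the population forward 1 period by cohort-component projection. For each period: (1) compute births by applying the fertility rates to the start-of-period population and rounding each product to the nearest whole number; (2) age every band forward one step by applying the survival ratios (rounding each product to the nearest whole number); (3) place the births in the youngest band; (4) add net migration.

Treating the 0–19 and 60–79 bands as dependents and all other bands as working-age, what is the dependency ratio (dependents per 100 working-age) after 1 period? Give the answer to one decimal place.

— Period 1 —
Births: 1170 * 0.422 = 494
20–39: 870 * 0.971 = 845
40–59: 1170 * 0.973 = 1138
60–79: 520 * 0.968 = 503
Net migration: 0–19 − 130 → 364; 60–79 + 130 → 633
End of period: [364, 845, 1138, 633]
Dependents (band 0–19 + band 60–79) = 364 + 633 = 997; working-age = 1983; ratio = 997/1983 × 100 = 50.3

50.3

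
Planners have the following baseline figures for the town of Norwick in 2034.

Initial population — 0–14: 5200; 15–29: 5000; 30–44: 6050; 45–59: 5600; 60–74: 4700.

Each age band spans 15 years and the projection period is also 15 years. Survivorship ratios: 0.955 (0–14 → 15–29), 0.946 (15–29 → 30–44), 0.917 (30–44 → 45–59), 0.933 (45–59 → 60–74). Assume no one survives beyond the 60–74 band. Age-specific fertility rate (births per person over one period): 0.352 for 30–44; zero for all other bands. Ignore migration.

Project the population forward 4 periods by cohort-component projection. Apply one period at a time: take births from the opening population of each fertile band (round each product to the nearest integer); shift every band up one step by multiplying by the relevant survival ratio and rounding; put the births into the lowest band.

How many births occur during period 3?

1654

After projecting period 1:
Births: 6050 × 0.352 = 2130
15–29: 5200 × 0.955 = 4966
30–44: 5000 × 0.946 = 4730
45–59: 6050 × 0.917 = 5548
60–74: 5600 × 0.933 = 5225
Giving 2130 / 4966 / 4730 / 5548 / 5225.
After projecting period 2:
Births: 4730 × 0.352 = 1665
15–29: 2130 × 0.955 = 2034
30–44: 4966 × 0.946 = 4698
45–59: 4730 × 0.917 = 4337
60–74: 5548 × 0.933 = 5176
Giving 1665 / 2034 / 4698 / 4337 / 5176.
After projecting period 3:
Births: 4698 × 0.352 = 1654
15–29: 1665 × 0.955 = 1590
30–44: 2034 × 0.946 = 1924
45–59: 4698 × 0.917 = 4308
60–74: 4337 × 0.933 = 4046
Giving 1654 / 1590 / 1924 / 4308 / 4046.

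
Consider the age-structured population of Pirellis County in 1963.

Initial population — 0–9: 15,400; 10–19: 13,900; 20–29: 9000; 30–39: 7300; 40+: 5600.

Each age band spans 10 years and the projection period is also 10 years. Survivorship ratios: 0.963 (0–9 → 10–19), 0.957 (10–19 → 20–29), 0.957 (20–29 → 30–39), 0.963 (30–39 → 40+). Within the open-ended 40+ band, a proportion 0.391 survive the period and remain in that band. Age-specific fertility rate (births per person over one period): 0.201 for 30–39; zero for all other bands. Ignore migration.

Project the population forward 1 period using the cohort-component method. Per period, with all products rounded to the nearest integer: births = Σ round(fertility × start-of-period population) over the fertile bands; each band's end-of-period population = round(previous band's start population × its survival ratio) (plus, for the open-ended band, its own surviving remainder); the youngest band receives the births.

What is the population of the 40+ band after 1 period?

9220

After projecting period 1:
Births: 7300 × 0.201 = 1467
10–19: 15400 × 0.963 = 14830
20–29: 13900 × 0.957 = 13302
30–39: 9000 × 0.957 = 8613
40+: 7300 × 0.963 + 5600 × 0.391 = 7030 + 2190 = 9220
Giving 1467 / 14830 / 13302 / 8613 / 9220.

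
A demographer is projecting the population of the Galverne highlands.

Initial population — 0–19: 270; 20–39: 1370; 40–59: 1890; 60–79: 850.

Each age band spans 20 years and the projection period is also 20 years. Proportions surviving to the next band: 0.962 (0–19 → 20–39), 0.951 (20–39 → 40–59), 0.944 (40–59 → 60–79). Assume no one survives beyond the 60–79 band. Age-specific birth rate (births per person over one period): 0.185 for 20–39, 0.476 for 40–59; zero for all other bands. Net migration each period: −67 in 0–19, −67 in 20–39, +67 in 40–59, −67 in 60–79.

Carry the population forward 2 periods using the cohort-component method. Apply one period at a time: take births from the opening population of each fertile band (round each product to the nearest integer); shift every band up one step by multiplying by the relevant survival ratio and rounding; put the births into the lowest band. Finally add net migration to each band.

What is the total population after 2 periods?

3076

— Period 1 —
Births: 1370 × 0.185 = 253, 1890 × 0.476 = 900 — total 1153
20–39: 270 × 0.962 = 260
40–59: 1370 × 0.951 = 1303
60–79: 1890 × 0.944 = 1784
Net migration: 0–19 − 67 → 1086; 20–39 − 67 → 193; 40–59 + 67 → 1370; 60–79 − 67 → 1717
→ [1086, 193, 1370, 1717]
— Period 2 —
Births: 193 × 0.185 = 36, 1370 × 0.476 = 652 — total 688
20–39: 1086 × 0.962 = 1045
40–59: 193 × 0.951 = 184
60–79: 1370 × 0.944 = 1293
Net migration: 0–19 − 67 → 621; 20–39 − 67 → 978; 40–59 + 67 → 251; 60–79 − 67 → 1226
→ [621, 978, 251, 1226]
Total after period 2: 621 + 978 + 251 + 1226 = 3076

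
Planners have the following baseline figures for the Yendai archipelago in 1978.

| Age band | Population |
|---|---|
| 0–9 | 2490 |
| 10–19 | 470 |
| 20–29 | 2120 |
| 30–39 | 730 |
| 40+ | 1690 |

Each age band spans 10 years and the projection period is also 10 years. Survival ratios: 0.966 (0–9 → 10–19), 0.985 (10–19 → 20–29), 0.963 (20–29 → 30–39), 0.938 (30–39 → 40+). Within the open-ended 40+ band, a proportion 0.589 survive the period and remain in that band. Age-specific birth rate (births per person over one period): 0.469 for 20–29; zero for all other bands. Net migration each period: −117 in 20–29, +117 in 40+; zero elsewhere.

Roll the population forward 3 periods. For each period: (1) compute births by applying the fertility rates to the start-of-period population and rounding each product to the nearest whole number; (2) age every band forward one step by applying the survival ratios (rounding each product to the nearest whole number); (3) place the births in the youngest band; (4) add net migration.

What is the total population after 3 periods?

(Groups numbered youngest = 1 to oldest = 5.)
— Period 1 —
Births: 2120 × 0.469 = 994
Group 2: 2490 × 0.966 = 2405
Group 3: 470 × 0.985 = 463
Group 4: 2120 × 0.963 = 2042
Group 5: 730 × 0.938 + 1690 × 0.589 = 685 + 995 = 1680
Net migration: Group 3 − 117 → 346; Group 5 + 117 → 1797
Giving 994 / 2405 / 346 / 2042 / 1797.
— Period 2 —
Births: 346 × 0.469 = 162
Group 2: 994 × 0.966 = 960
Group 3: 2405 × 0.985 = 2369
Group 4: 346 × 0.963 = 333
Group 5: 2042 × 0.938 + 1797 × 0.589 = 1915 + 1058 = 2973
Net migration: Group 3 − 117 → 2252; Group 5 + 117 → 3090
Giving 162 / 960 / 2252 / 333 / 3090.
— Period 3 —
Births: 2252 × 0.469 = 1056
Group 2: 162 × 0.966 = 156
Group 3: 960 × 0.985 = 946
Group 4: 2252 × 0.963 = 2169
Group 5: 333 × 0.938 + 3090 × 0.589 = 312 + 1820 = 2132
Net migration: Group 3 − 117 → 829; Group 5 + 117 → 2249
Giving 1056 / 156 / 829 / 2169 / 2249.
Total after period 3: 1056 + 156 + 829 + 2169 + 2249 = 6459

6459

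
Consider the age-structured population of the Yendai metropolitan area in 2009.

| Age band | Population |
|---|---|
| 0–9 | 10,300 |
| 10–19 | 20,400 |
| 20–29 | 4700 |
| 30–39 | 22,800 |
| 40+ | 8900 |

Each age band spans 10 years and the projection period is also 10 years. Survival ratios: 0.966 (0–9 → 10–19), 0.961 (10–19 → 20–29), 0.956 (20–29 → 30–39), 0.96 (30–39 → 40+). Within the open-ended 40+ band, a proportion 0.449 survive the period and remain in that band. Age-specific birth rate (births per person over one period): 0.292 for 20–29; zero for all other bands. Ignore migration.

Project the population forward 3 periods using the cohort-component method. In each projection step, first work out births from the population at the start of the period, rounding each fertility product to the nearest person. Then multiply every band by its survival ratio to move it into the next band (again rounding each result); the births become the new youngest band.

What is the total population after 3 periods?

After projecting period 1:
Births: 4700 × 0.292 = 1372
10–19: 10300 × 0.966 = 9950
20–29: 20400 × 0.961 = 19604
30–39: 4700 × 0.956 = 4493
40+: 22800 × 0.96 + 8900 × 0.449 = 21888 + 3996 = 25884
End of period: [1372, 9950, 19604, 4493, 25884]
After projecting period 2:
Births: 19604 × 0.292 = 5724
10–19: 1372 × 0.966 = 1325
20–29: 9950 × 0.961 = 9562
30–39: 19604 × 0.956 = 18741
40+: 4493 × 0.96 + 25884 × 0.449 = 4313 + 11622 = 15935
End of period: [5724, 1325, 9562, 18741, 15935]
After projecting period 3:
Births: 9562 × 0.292 = 2792
10–19: 5724 × 0.966 = 5529
20–29: 1325 × 0.961 = 1273
30–39: 9562 × 0.956 = 9141
40+: 18741 × 0.96 + 15935 × 0.449 = 17991 + 7155 = 25146
End of period: [2792, 5529, 1273, 9141, 25146]
Total after period 3: 2792 + 5529 + 1273 + 9141 + 25146 = 43881

43881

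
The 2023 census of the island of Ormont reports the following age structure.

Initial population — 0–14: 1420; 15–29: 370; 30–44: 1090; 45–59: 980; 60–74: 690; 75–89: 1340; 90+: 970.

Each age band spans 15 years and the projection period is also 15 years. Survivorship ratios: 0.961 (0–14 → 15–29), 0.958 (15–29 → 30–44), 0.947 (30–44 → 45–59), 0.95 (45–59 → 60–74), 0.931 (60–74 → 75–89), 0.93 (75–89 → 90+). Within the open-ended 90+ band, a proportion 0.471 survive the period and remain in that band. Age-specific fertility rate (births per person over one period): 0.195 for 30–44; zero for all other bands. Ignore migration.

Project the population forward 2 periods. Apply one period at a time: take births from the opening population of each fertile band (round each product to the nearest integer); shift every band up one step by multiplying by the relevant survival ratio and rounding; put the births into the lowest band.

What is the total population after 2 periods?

(Groups numbered youngest = 1 to oldest = 7.)
— Period 1 —
Births: 1090 × 0.195 = 213
Group 2: 1420 × 0.961 = 1365
Group 3: 370 × 0.958 = 354
Group 4: 1090 × 0.947 = 1032
Group 5: 980 × 0.95 = 931
Group 6: 690 × 0.931 = 642
Group 7: 1340 × 0.93 + 970 × 0.471 = 1246 + 457 = 1703
End of period: [213, 1365, 354, 1032, 931, 642, 1703]
— Period 2 —
Births: 354 × 0.195 = 69
Group 2: 213 × 0.961 = 205
Group 3: 1365 × 0.958 = 1308
Group 4: 354 × 0.947 = 335
Group 5: 1032 × 0.95 = 980
Group 6: 931 × 0.931 = 867
Group 7: 642 × 0.93 + 1703 × 0.471 = 597 + 802 = 1399
End of period: [69, 205, 1308, 335, 980, 867, 1399]
Total after period 2: 69 + 205 + 1308 + 335 + 980 + 867 + 1399 = 5163

5163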